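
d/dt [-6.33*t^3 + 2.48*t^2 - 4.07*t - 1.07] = -18.99*t^2 + 4.96*t - 4.07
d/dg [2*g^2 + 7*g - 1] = 4*g + 7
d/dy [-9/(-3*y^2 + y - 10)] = 9*(1 - 6*y)/(3*y^2 - y + 10)^2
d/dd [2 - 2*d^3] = -6*d^2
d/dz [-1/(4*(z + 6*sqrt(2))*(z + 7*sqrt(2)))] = (2*z + 13*sqrt(2))/(4*(z + 6*sqrt(2))^2*(z + 7*sqrt(2))^2)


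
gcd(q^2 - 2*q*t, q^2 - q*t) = q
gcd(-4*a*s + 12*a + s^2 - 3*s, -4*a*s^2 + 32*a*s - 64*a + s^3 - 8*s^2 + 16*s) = -4*a + s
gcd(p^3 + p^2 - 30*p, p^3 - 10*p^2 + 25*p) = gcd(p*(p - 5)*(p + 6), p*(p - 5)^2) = p^2 - 5*p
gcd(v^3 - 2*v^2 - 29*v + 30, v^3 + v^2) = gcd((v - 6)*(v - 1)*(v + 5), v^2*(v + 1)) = 1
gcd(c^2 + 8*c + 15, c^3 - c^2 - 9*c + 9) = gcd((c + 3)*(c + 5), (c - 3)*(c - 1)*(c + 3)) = c + 3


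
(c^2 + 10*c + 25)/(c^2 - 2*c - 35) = (c + 5)/(c - 7)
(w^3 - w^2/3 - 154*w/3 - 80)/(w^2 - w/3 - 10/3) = (w^2 - 2*w - 48)/(w - 2)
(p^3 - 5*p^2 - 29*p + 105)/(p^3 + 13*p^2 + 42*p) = (p^3 - 5*p^2 - 29*p + 105)/(p*(p^2 + 13*p + 42))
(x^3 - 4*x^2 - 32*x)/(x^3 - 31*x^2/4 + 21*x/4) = 4*(x^2 - 4*x - 32)/(4*x^2 - 31*x + 21)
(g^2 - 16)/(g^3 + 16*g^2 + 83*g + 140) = (g - 4)/(g^2 + 12*g + 35)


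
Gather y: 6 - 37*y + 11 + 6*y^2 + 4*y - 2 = 6*y^2 - 33*y + 15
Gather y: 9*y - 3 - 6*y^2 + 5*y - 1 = -6*y^2 + 14*y - 4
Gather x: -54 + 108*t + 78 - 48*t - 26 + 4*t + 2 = 64*t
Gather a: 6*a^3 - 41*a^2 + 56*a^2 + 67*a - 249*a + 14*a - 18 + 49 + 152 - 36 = 6*a^3 + 15*a^2 - 168*a + 147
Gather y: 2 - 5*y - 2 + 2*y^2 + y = 2*y^2 - 4*y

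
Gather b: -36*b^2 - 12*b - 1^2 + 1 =-36*b^2 - 12*b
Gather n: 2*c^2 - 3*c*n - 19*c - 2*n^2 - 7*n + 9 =2*c^2 - 19*c - 2*n^2 + n*(-3*c - 7) + 9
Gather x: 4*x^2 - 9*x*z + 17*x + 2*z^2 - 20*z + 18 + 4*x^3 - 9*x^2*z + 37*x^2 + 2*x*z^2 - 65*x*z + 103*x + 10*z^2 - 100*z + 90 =4*x^3 + x^2*(41 - 9*z) + x*(2*z^2 - 74*z + 120) + 12*z^2 - 120*z + 108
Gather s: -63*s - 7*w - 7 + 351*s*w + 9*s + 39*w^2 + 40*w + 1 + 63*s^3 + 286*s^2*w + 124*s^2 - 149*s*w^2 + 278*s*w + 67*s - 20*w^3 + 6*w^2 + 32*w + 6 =63*s^3 + s^2*(286*w + 124) + s*(-149*w^2 + 629*w + 13) - 20*w^3 + 45*w^2 + 65*w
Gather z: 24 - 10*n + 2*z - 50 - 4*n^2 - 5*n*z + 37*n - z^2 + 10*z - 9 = -4*n^2 + 27*n - z^2 + z*(12 - 5*n) - 35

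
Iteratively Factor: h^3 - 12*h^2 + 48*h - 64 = (h - 4)*(h^2 - 8*h + 16) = (h - 4)^2*(h - 4)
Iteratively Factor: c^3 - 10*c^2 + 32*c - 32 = (c - 4)*(c^2 - 6*c + 8) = (c - 4)^2*(c - 2)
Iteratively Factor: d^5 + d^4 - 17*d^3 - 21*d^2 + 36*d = (d - 1)*(d^4 + 2*d^3 - 15*d^2 - 36*d) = (d - 1)*(d + 3)*(d^3 - d^2 - 12*d) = (d - 1)*(d + 3)^2*(d^2 - 4*d) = (d - 4)*(d - 1)*(d + 3)^2*(d)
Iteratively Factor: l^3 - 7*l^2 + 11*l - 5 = (l - 5)*(l^2 - 2*l + 1) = (l - 5)*(l - 1)*(l - 1)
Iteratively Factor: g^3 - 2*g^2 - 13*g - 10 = (g + 1)*(g^2 - 3*g - 10) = (g + 1)*(g + 2)*(g - 5)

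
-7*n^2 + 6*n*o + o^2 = (-n + o)*(7*n + o)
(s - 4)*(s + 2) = s^2 - 2*s - 8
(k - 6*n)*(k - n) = k^2 - 7*k*n + 6*n^2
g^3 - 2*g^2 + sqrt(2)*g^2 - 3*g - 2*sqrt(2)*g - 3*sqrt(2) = (g - 3)*(g + 1)*(g + sqrt(2))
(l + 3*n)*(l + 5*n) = l^2 + 8*l*n + 15*n^2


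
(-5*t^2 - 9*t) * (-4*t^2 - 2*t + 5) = 20*t^4 + 46*t^3 - 7*t^2 - 45*t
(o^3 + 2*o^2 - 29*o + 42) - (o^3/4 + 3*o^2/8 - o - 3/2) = 3*o^3/4 + 13*o^2/8 - 28*o + 87/2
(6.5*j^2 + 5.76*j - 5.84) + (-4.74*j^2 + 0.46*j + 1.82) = 1.76*j^2 + 6.22*j - 4.02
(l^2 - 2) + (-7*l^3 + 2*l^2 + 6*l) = -7*l^3 + 3*l^2 + 6*l - 2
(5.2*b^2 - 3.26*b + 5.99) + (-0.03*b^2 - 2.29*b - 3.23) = 5.17*b^2 - 5.55*b + 2.76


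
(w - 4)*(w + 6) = w^2 + 2*w - 24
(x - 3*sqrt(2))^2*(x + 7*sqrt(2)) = x^3 + sqrt(2)*x^2 - 66*x + 126*sqrt(2)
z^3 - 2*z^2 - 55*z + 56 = (z - 8)*(z - 1)*(z + 7)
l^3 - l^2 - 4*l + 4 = (l - 2)*(l - 1)*(l + 2)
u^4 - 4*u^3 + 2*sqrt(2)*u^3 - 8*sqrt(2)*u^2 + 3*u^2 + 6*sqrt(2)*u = u*(u - 3)*(u - 1)*(u + 2*sqrt(2))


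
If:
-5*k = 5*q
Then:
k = -q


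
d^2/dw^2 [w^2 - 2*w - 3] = 2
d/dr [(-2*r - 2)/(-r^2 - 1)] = 2*(r^2 - 2*r*(r + 1) + 1)/(r^2 + 1)^2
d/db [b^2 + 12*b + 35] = 2*b + 12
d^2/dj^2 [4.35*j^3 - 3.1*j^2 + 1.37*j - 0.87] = 26.1*j - 6.2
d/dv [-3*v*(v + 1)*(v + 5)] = -9*v^2 - 36*v - 15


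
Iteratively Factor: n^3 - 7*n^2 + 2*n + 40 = (n - 5)*(n^2 - 2*n - 8) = (n - 5)*(n - 4)*(n + 2)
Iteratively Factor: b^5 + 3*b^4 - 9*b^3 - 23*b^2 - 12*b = (b + 4)*(b^4 - b^3 - 5*b^2 - 3*b) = (b + 1)*(b + 4)*(b^3 - 2*b^2 - 3*b) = (b - 3)*(b + 1)*(b + 4)*(b^2 + b) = (b - 3)*(b + 1)^2*(b + 4)*(b)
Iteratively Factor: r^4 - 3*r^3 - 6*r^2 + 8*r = (r + 2)*(r^3 - 5*r^2 + 4*r) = (r - 1)*(r + 2)*(r^2 - 4*r) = r*(r - 1)*(r + 2)*(r - 4)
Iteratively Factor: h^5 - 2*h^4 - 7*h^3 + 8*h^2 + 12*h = (h + 2)*(h^4 - 4*h^3 + h^2 + 6*h) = (h - 2)*(h + 2)*(h^3 - 2*h^2 - 3*h) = (h - 3)*(h - 2)*(h + 2)*(h^2 + h) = h*(h - 3)*(h - 2)*(h + 2)*(h + 1)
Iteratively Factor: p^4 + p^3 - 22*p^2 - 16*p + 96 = (p + 3)*(p^3 - 2*p^2 - 16*p + 32) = (p - 4)*(p + 3)*(p^2 + 2*p - 8) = (p - 4)*(p - 2)*(p + 3)*(p + 4)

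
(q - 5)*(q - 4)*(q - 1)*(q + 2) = q^4 - 8*q^3 + 9*q^2 + 38*q - 40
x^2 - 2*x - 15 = (x - 5)*(x + 3)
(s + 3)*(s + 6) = s^2 + 9*s + 18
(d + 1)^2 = d^2 + 2*d + 1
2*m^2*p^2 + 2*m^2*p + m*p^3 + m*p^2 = p*(2*m + p)*(m*p + m)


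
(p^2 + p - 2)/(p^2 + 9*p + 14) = (p - 1)/(p + 7)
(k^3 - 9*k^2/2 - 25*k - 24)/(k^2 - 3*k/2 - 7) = (2*k^2 - 13*k - 24)/(2*k - 7)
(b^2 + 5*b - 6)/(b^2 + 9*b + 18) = (b - 1)/(b + 3)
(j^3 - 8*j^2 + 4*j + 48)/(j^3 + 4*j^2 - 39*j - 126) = (j^2 - 2*j - 8)/(j^2 + 10*j + 21)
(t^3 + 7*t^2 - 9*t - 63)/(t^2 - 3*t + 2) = (t^3 + 7*t^2 - 9*t - 63)/(t^2 - 3*t + 2)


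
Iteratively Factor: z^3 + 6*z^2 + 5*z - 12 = (z + 3)*(z^2 + 3*z - 4) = (z - 1)*(z + 3)*(z + 4)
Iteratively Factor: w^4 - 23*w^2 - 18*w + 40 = (w + 2)*(w^3 - 2*w^2 - 19*w + 20) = (w - 1)*(w + 2)*(w^2 - w - 20) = (w - 1)*(w + 2)*(w + 4)*(w - 5)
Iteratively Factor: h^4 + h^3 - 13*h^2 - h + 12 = (h + 4)*(h^3 - 3*h^2 - h + 3) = (h + 1)*(h + 4)*(h^2 - 4*h + 3) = (h - 1)*(h + 1)*(h + 4)*(h - 3)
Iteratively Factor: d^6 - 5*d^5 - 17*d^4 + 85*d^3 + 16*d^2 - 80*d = (d + 1)*(d^5 - 6*d^4 - 11*d^3 + 96*d^2 - 80*d) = (d + 1)*(d + 4)*(d^4 - 10*d^3 + 29*d^2 - 20*d) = d*(d + 1)*(d + 4)*(d^3 - 10*d^2 + 29*d - 20) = d*(d - 4)*(d + 1)*(d + 4)*(d^2 - 6*d + 5) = d*(d - 5)*(d - 4)*(d + 1)*(d + 4)*(d - 1)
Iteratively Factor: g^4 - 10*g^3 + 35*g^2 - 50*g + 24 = (g - 4)*(g^3 - 6*g^2 + 11*g - 6) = (g - 4)*(g - 2)*(g^2 - 4*g + 3) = (g - 4)*(g - 2)*(g - 1)*(g - 3)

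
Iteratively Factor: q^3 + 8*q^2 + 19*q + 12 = (q + 4)*(q^2 + 4*q + 3) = (q + 3)*(q + 4)*(q + 1)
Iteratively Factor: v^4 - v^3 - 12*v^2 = (v)*(v^3 - v^2 - 12*v) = v^2*(v^2 - v - 12) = v^2*(v - 4)*(v + 3)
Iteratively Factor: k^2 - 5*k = (k - 5)*(k)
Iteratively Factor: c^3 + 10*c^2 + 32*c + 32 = (c + 2)*(c^2 + 8*c + 16) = (c + 2)*(c + 4)*(c + 4)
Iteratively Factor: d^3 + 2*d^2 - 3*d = (d + 3)*(d^2 - d) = (d - 1)*(d + 3)*(d)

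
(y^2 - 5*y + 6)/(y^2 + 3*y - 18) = (y - 2)/(y + 6)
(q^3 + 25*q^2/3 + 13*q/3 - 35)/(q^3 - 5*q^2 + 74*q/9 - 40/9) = 3*(q^2 + 10*q + 21)/(3*q^2 - 10*q + 8)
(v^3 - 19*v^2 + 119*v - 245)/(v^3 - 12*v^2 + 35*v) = (v - 7)/v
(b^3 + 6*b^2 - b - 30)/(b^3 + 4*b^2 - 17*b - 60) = (b - 2)/(b - 4)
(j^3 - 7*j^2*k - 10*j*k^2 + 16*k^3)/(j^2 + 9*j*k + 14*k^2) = (j^2 - 9*j*k + 8*k^2)/(j + 7*k)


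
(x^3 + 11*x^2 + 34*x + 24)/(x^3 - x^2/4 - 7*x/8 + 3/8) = 8*(x^2 + 10*x + 24)/(8*x^2 - 10*x + 3)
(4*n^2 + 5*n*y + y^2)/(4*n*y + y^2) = (n + y)/y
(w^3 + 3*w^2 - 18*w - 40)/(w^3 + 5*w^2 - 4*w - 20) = (w - 4)/(w - 2)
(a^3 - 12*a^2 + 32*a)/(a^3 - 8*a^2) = (a - 4)/a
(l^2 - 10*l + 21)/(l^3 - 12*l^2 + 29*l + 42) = (l - 3)/(l^2 - 5*l - 6)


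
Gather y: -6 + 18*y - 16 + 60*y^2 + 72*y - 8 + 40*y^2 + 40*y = 100*y^2 + 130*y - 30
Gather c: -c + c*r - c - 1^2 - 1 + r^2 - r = c*(r - 2) + r^2 - r - 2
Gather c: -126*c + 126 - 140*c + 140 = 266 - 266*c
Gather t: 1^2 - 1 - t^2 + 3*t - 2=-t^2 + 3*t - 2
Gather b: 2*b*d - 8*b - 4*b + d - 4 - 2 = b*(2*d - 12) + d - 6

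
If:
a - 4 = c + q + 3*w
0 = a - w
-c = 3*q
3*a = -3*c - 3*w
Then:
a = -6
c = 12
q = -4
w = -6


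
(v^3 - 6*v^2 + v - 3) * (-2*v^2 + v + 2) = -2*v^5 + 13*v^4 - 6*v^3 - 5*v^2 - v - 6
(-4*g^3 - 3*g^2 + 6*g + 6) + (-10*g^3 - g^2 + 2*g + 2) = -14*g^3 - 4*g^2 + 8*g + 8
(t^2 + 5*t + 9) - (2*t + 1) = t^2 + 3*t + 8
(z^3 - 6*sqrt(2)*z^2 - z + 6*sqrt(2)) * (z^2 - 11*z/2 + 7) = z^5 - 6*sqrt(2)*z^4 - 11*z^4/2 + 6*z^3 + 33*sqrt(2)*z^3 - 36*sqrt(2)*z^2 + 11*z^2/2 - 33*sqrt(2)*z - 7*z + 42*sqrt(2)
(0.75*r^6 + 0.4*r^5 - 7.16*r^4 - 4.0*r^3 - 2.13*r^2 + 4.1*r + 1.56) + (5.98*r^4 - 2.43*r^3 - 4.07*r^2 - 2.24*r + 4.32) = 0.75*r^6 + 0.4*r^5 - 1.18*r^4 - 6.43*r^3 - 6.2*r^2 + 1.86*r + 5.88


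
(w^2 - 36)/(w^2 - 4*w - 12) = (w + 6)/(w + 2)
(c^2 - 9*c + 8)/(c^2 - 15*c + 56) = (c - 1)/(c - 7)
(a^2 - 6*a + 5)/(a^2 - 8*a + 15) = (a - 1)/(a - 3)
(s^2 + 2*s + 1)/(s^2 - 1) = (s + 1)/(s - 1)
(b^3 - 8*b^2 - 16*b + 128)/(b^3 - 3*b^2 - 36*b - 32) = (b - 4)/(b + 1)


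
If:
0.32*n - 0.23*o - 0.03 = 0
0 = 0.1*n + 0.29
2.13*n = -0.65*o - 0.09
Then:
No Solution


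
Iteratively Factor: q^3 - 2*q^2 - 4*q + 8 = (q - 2)*(q^2 - 4) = (q - 2)^2*(q + 2)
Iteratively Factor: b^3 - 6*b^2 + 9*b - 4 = (b - 4)*(b^2 - 2*b + 1) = (b - 4)*(b - 1)*(b - 1)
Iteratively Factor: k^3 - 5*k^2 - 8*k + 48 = (k - 4)*(k^2 - k - 12) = (k - 4)^2*(k + 3)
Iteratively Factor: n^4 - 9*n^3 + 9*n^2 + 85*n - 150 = (n - 5)*(n^3 - 4*n^2 - 11*n + 30) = (n - 5)*(n + 3)*(n^2 - 7*n + 10) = (n - 5)^2*(n + 3)*(n - 2)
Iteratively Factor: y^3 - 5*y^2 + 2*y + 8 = (y + 1)*(y^2 - 6*y + 8) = (y - 4)*(y + 1)*(y - 2)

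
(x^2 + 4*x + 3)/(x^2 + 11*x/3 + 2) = 3*(x + 1)/(3*x + 2)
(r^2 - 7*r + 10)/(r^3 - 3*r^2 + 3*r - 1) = (r^2 - 7*r + 10)/(r^3 - 3*r^2 + 3*r - 1)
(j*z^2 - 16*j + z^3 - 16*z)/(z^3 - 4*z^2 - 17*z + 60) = (j*z - 4*j + z^2 - 4*z)/(z^2 - 8*z + 15)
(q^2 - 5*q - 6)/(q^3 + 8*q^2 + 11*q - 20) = (q^2 - 5*q - 6)/(q^3 + 8*q^2 + 11*q - 20)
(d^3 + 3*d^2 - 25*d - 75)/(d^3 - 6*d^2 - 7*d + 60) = (d + 5)/(d - 4)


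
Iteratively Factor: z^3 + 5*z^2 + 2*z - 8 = (z + 2)*(z^2 + 3*z - 4) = (z + 2)*(z + 4)*(z - 1)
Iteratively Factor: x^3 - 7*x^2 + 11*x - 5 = (x - 1)*(x^2 - 6*x + 5) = (x - 5)*(x - 1)*(x - 1)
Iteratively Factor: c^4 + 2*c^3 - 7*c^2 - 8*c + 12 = (c + 3)*(c^3 - c^2 - 4*c + 4) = (c - 2)*(c + 3)*(c^2 + c - 2) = (c - 2)*(c + 2)*(c + 3)*(c - 1)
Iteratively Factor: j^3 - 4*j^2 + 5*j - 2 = (j - 1)*(j^2 - 3*j + 2) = (j - 2)*(j - 1)*(j - 1)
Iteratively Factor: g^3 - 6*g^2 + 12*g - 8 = (g - 2)*(g^2 - 4*g + 4) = (g - 2)^2*(g - 2)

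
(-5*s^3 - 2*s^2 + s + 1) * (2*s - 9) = -10*s^4 + 41*s^3 + 20*s^2 - 7*s - 9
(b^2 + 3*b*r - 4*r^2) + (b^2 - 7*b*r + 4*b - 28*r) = 2*b^2 - 4*b*r + 4*b - 4*r^2 - 28*r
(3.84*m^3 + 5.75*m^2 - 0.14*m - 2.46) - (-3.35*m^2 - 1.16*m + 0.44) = 3.84*m^3 + 9.1*m^2 + 1.02*m - 2.9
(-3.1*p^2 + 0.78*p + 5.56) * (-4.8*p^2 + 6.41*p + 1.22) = 14.88*p^4 - 23.615*p^3 - 25.4702*p^2 + 36.5912*p + 6.7832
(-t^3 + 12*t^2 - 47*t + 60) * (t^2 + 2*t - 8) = -t^5 + 10*t^4 - 15*t^3 - 130*t^2 + 496*t - 480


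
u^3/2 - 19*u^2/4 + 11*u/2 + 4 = (u/2 + 1/4)*(u - 8)*(u - 2)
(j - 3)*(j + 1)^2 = j^3 - j^2 - 5*j - 3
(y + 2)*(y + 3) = y^2 + 5*y + 6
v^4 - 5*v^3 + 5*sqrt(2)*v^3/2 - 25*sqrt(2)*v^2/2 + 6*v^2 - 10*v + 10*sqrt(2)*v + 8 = (v - 4)*(v - 1)*(v + sqrt(2)/2)*(v + 2*sqrt(2))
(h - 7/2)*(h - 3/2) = h^2 - 5*h + 21/4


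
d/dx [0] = 0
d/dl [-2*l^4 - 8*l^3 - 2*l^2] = 4*l*(-2*l^2 - 6*l - 1)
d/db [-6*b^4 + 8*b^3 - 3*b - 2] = -24*b^3 + 24*b^2 - 3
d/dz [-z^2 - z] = -2*z - 1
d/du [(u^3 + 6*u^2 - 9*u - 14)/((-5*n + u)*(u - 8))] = (3*(5*n - u)*(u - 8)*(-u^2 - 4*u + 3) + (5*n - u)*(u^3 + 6*u^2 - 9*u - 14) + (u - 8)*(-u^3 - 6*u^2 + 9*u + 14))/((5*n - u)^2*(u - 8)^2)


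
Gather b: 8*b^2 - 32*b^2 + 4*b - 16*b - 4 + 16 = -24*b^2 - 12*b + 12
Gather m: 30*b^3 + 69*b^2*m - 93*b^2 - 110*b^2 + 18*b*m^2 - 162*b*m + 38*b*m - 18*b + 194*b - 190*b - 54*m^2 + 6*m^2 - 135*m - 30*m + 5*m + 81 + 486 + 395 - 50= 30*b^3 - 203*b^2 - 14*b + m^2*(18*b - 48) + m*(69*b^2 - 124*b - 160) + 912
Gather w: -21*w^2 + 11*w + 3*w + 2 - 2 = -21*w^2 + 14*w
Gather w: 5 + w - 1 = w + 4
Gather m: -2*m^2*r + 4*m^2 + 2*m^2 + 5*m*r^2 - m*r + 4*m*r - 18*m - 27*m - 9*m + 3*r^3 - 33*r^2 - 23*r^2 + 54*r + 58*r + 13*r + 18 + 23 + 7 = m^2*(6 - 2*r) + m*(5*r^2 + 3*r - 54) + 3*r^3 - 56*r^2 + 125*r + 48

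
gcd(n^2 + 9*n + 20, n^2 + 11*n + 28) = n + 4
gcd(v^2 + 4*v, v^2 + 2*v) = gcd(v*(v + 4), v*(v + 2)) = v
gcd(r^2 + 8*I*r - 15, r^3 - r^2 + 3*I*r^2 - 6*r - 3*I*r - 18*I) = r + 3*I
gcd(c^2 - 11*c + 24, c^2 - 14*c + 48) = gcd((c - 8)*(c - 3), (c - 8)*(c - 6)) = c - 8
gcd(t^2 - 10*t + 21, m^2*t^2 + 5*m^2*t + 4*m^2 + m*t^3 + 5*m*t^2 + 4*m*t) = 1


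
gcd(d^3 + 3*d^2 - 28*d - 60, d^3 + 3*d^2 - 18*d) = d + 6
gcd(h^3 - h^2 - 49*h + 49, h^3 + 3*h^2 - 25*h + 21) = h^2 + 6*h - 7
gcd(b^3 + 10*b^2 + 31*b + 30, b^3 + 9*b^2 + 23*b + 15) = b^2 + 8*b + 15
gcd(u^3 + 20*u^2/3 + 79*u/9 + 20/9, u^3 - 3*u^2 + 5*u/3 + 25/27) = u + 1/3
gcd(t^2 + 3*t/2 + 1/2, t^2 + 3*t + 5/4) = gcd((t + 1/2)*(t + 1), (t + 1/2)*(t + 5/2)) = t + 1/2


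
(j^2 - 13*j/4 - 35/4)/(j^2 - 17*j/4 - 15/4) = (4*j + 7)/(4*j + 3)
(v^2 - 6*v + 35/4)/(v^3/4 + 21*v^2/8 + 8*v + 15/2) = 2*(4*v^2 - 24*v + 35)/(2*v^3 + 21*v^2 + 64*v + 60)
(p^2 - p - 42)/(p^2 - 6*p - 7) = (p + 6)/(p + 1)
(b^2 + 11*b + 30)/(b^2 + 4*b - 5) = (b + 6)/(b - 1)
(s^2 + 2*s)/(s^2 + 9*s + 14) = s/(s + 7)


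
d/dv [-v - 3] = -1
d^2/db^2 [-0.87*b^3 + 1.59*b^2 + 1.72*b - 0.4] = 3.18 - 5.22*b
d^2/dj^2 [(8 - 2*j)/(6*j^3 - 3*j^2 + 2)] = 12*(-12*j^2*(j - 4)*(3*j - 1)^2 + (6*j^2 - 2*j + (j - 4)*(6*j - 1))*(6*j^3 - 3*j^2 + 2))/(6*j^3 - 3*j^2 + 2)^3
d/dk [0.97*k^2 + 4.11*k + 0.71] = 1.94*k + 4.11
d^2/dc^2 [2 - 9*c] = 0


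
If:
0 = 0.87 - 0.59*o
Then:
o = 1.47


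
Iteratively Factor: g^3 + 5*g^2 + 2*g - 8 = (g + 2)*(g^2 + 3*g - 4) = (g + 2)*(g + 4)*(g - 1)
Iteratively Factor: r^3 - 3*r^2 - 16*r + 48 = (r - 3)*(r^2 - 16) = (r - 3)*(r + 4)*(r - 4)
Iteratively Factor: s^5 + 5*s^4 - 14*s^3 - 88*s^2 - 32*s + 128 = (s - 1)*(s^4 + 6*s^3 - 8*s^2 - 96*s - 128) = (s - 1)*(s + 4)*(s^3 + 2*s^2 - 16*s - 32) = (s - 1)*(s + 4)^2*(s^2 - 2*s - 8) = (s - 4)*(s - 1)*(s + 4)^2*(s + 2)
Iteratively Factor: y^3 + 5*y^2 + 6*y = (y + 3)*(y^2 + 2*y) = (y + 2)*(y + 3)*(y)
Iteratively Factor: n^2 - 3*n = (n)*(n - 3)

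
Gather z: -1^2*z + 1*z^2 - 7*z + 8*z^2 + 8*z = 9*z^2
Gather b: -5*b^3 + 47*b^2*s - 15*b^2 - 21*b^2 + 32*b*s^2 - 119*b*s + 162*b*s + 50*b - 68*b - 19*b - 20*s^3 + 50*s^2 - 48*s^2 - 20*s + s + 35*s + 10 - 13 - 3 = -5*b^3 + b^2*(47*s - 36) + b*(32*s^2 + 43*s - 37) - 20*s^3 + 2*s^2 + 16*s - 6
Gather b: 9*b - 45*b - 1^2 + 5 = 4 - 36*b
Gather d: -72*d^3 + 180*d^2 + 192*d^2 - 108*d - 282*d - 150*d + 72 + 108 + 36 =-72*d^3 + 372*d^2 - 540*d + 216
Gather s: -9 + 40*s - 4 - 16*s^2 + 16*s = -16*s^2 + 56*s - 13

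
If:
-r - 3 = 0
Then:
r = -3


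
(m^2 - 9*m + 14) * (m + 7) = m^3 - 2*m^2 - 49*m + 98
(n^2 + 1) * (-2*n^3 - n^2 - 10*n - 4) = -2*n^5 - n^4 - 12*n^3 - 5*n^2 - 10*n - 4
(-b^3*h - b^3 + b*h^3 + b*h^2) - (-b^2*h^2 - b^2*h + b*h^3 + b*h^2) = -b^3*h - b^3 + b^2*h^2 + b^2*h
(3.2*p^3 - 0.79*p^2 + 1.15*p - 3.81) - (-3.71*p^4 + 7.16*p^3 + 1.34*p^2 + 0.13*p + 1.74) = 3.71*p^4 - 3.96*p^3 - 2.13*p^2 + 1.02*p - 5.55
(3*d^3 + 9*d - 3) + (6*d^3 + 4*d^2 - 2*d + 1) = 9*d^3 + 4*d^2 + 7*d - 2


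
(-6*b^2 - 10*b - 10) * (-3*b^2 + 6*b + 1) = 18*b^4 - 6*b^3 - 36*b^2 - 70*b - 10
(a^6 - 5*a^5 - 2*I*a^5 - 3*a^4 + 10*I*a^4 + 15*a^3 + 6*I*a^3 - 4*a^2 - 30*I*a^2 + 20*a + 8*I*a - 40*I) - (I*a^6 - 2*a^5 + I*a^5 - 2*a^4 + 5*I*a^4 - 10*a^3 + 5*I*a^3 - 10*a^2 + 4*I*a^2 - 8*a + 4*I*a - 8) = a^6 - I*a^6 - 3*a^5 - 3*I*a^5 - a^4 + 5*I*a^4 + 25*a^3 + I*a^3 + 6*a^2 - 34*I*a^2 + 28*a + 4*I*a + 8 - 40*I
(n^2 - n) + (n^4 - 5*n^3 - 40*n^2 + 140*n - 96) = n^4 - 5*n^3 - 39*n^2 + 139*n - 96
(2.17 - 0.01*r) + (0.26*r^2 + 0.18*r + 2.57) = 0.26*r^2 + 0.17*r + 4.74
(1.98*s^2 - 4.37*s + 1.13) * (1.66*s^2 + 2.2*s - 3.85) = 3.2868*s^4 - 2.8982*s^3 - 15.3612*s^2 + 19.3105*s - 4.3505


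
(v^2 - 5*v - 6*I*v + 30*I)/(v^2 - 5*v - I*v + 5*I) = (v - 6*I)/(v - I)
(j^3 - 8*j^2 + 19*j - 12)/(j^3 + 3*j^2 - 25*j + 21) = (j - 4)/(j + 7)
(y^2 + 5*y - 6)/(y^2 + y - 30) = (y - 1)/(y - 5)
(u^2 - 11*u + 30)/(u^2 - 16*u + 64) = (u^2 - 11*u + 30)/(u^2 - 16*u + 64)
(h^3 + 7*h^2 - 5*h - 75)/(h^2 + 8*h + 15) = (h^2 + 2*h - 15)/(h + 3)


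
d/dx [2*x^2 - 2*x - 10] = 4*x - 2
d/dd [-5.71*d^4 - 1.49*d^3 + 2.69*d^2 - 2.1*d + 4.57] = -22.84*d^3 - 4.47*d^2 + 5.38*d - 2.1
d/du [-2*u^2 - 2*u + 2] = -4*u - 2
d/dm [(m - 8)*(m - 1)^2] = (m - 1)*(3*m - 17)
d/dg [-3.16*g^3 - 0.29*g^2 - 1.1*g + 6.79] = -9.48*g^2 - 0.58*g - 1.1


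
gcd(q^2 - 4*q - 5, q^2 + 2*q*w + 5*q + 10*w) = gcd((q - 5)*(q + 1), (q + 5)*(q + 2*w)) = 1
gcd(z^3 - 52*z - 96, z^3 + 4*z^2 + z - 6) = z + 2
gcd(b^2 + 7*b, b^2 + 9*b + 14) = b + 7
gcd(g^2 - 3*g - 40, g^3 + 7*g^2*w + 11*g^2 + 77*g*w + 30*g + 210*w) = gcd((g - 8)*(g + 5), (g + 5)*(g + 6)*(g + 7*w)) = g + 5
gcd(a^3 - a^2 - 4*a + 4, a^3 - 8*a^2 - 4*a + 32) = a^2 - 4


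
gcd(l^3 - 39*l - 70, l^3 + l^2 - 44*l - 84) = l^2 - 5*l - 14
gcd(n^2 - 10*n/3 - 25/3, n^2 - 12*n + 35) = n - 5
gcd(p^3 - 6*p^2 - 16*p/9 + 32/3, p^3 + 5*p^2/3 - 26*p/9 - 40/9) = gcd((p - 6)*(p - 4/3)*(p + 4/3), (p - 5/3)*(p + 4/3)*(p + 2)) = p + 4/3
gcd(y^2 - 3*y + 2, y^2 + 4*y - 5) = y - 1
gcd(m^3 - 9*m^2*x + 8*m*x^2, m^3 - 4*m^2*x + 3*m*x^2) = -m^2 + m*x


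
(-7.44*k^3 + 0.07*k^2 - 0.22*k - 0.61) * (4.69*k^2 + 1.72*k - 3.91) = -34.8936*k^5 - 12.4685*k^4 + 28.179*k^3 - 3.513*k^2 - 0.189*k + 2.3851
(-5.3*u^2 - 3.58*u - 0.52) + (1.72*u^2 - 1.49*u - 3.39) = -3.58*u^2 - 5.07*u - 3.91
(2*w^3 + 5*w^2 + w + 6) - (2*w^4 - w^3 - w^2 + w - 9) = -2*w^4 + 3*w^3 + 6*w^2 + 15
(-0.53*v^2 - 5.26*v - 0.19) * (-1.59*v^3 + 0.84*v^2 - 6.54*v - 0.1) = 0.8427*v^5 + 7.9182*v^4 - 0.650099999999999*v^3 + 34.2938*v^2 + 1.7686*v + 0.019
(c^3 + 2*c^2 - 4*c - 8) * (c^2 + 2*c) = c^5 + 4*c^4 - 16*c^2 - 16*c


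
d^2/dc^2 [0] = 0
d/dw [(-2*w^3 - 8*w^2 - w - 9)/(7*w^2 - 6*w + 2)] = (-14*w^4 + 24*w^3 + 43*w^2 + 94*w - 56)/(49*w^4 - 84*w^3 + 64*w^2 - 24*w + 4)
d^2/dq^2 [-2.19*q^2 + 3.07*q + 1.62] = -4.38000000000000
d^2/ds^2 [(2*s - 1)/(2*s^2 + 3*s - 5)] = 2*((2*s - 1)*(4*s + 3)^2 - 4*(3*s + 1)*(2*s^2 + 3*s - 5))/(2*s^2 + 3*s - 5)^3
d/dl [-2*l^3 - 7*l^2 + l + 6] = -6*l^2 - 14*l + 1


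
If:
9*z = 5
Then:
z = 5/9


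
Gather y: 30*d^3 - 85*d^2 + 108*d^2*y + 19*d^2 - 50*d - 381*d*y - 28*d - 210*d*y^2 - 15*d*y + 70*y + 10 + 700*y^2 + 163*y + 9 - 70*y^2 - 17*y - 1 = 30*d^3 - 66*d^2 - 78*d + y^2*(630 - 210*d) + y*(108*d^2 - 396*d + 216) + 18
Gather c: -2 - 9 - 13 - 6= -30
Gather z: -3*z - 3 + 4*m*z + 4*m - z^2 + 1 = 4*m - z^2 + z*(4*m - 3) - 2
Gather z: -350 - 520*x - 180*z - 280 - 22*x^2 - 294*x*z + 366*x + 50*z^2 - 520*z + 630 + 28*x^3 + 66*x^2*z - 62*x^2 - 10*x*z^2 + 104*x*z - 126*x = 28*x^3 - 84*x^2 - 280*x + z^2*(50 - 10*x) + z*(66*x^2 - 190*x - 700)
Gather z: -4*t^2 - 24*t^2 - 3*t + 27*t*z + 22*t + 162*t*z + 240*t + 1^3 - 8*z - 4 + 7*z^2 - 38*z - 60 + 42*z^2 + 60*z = -28*t^2 + 259*t + 49*z^2 + z*(189*t + 14) - 63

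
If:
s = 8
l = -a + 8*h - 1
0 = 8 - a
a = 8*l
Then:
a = 8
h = 5/4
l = 1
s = 8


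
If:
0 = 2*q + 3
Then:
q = -3/2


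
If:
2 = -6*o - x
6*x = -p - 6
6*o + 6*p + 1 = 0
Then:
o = -1/6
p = 0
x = -1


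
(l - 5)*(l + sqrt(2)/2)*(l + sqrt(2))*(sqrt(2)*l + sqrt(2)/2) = sqrt(2)*l^4 - 9*sqrt(2)*l^3/2 + 3*l^3 - 27*l^2/2 - 3*sqrt(2)*l^2/2 - 15*l/2 - 9*sqrt(2)*l/2 - 5*sqrt(2)/2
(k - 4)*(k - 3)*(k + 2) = k^3 - 5*k^2 - 2*k + 24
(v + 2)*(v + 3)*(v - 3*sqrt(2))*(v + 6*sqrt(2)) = v^4 + 3*sqrt(2)*v^3 + 5*v^3 - 30*v^2 + 15*sqrt(2)*v^2 - 180*v + 18*sqrt(2)*v - 216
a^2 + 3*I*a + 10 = (a - 2*I)*(a + 5*I)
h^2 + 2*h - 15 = (h - 3)*(h + 5)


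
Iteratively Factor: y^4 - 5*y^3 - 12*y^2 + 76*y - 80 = (y - 5)*(y^3 - 12*y + 16) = (y - 5)*(y - 2)*(y^2 + 2*y - 8) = (y - 5)*(y - 2)*(y + 4)*(y - 2)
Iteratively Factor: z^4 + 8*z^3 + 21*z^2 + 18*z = (z + 3)*(z^3 + 5*z^2 + 6*z) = (z + 3)^2*(z^2 + 2*z) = (z + 2)*(z + 3)^2*(z)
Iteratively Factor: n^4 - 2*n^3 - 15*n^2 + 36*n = (n - 3)*(n^3 + n^2 - 12*n) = (n - 3)^2*(n^2 + 4*n) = n*(n - 3)^2*(n + 4)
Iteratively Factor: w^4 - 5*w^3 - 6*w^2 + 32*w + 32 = (w - 4)*(w^3 - w^2 - 10*w - 8) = (w - 4)*(w + 1)*(w^2 - 2*w - 8) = (w - 4)*(w + 1)*(w + 2)*(w - 4)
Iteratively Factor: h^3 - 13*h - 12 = (h + 3)*(h^2 - 3*h - 4) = (h + 1)*(h + 3)*(h - 4)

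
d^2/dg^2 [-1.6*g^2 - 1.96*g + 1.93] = -3.20000000000000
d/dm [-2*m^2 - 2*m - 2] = -4*m - 2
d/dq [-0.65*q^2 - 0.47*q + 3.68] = -1.3*q - 0.47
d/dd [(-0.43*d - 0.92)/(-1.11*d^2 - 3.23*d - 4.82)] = (0.4773*d^2 + 1.3889*d - (0.43*d + 0.92)*(2.22*d + 3.23) + 2.0726)/(1.11*d^2 + 3.23*d + 4.82)^2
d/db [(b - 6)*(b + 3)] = 2*b - 3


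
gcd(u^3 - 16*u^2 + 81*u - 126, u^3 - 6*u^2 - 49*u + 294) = u^2 - 13*u + 42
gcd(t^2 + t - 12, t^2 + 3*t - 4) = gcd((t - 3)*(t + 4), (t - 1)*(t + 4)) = t + 4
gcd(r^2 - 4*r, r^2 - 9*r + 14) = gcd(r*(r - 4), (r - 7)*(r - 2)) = 1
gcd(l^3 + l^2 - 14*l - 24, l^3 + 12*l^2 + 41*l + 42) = l^2 + 5*l + 6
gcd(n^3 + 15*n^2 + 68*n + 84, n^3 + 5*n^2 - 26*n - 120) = n + 6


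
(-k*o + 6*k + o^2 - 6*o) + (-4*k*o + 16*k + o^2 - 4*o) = -5*k*o + 22*k + 2*o^2 - 10*o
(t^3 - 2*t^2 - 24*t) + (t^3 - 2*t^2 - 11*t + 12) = 2*t^3 - 4*t^2 - 35*t + 12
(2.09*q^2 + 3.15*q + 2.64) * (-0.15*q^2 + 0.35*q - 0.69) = -0.3135*q^4 + 0.259*q^3 - 0.7356*q^2 - 1.2495*q - 1.8216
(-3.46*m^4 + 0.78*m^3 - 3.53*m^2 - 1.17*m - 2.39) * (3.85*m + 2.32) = -13.321*m^5 - 5.0242*m^4 - 11.7809*m^3 - 12.6941*m^2 - 11.9159*m - 5.5448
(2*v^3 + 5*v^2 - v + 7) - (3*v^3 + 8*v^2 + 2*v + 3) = -v^3 - 3*v^2 - 3*v + 4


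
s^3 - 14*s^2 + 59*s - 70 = (s - 7)*(s - 5)*(s - 2)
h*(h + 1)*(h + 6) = h^3 + 7*h^2 + 6*h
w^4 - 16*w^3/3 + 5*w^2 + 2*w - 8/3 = (w - 4)*(w - 1)^2*(w + 2/3)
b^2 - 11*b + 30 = (b - 6)*(b - 5)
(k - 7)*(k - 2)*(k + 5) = k^3 - 4*k^2 - 31*k + 70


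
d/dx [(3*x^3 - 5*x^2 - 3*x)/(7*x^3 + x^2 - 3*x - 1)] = (38*x^4 + 24*x^3 + 9*x^2 + 10*x + 3)/(49*x^6 + 14*x^5 - 41*x^4 - 20*x^3 + 7*x^2 + 6*x + 1)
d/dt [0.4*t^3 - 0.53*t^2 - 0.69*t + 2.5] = 1.2*t^2 - 1.06*t - 0.69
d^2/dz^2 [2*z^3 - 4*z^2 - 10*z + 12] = 12*z - 8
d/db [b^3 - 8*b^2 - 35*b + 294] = 3*b^2 - 16*b - 35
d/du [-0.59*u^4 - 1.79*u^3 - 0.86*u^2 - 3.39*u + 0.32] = -2.36*u^3 - 5.37*u^2 - 1.72*u - 3.39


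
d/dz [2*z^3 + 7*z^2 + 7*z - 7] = 6*z^2 + 14*z + 7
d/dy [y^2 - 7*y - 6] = 2*y - 7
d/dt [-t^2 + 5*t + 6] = 5 - 2*t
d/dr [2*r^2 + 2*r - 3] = 4*r + 2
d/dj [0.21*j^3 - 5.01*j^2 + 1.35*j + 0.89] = 0.63*j^2 - 10.02*j + 1.35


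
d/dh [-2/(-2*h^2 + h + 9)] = 2*(1 - 4*h)/(-2*h^2 + h + 9)^2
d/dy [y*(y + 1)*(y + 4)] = 3*y^2 + 10*y + 4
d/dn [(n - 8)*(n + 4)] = 2*n - 4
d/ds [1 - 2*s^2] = -4*s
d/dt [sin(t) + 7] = cos(t)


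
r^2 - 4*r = r*(r - 4)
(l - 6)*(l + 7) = l^2 + l - 42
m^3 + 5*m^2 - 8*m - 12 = (m - 2)*(m + 1)*(m + 6)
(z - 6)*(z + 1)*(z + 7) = z^3 + 2*z^2 - 41*z - 42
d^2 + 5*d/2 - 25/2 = (d - 5/2)*(d + 5)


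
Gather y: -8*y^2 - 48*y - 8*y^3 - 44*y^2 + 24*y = -8*y^3 - 52*y^2 - 24*y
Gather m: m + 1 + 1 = m + 2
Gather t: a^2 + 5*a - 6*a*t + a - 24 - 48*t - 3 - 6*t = a^2 + 6*a + t*(-6*a - 54) - 27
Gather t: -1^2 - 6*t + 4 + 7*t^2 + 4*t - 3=7*t^2 - 2*t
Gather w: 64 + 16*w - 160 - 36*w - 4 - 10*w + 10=-30*w - 90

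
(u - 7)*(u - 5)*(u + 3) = u^3 - 9*u^2 - u + 105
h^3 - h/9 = h*(h - 1/3)*(h + 1/3)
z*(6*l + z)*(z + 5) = 6*l*z^2 + 30*l*z + z^3 + 5*z^2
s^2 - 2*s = s*(s - 2)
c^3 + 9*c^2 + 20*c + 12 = (c + 1)*(c + 2)*(c + 6)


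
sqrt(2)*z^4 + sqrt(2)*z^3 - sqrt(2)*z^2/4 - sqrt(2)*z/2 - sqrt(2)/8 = (z + 1/2)*(z - sqrt(2)/2)*(z + sqrt(2)/2)*(sqrt(2)*z + sqrt(2)/2)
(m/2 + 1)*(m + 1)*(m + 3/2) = m^3/2 + 9*m^2/4 + 13*m/4 + 3/2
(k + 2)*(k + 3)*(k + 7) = k^3 + 12*k^2 + 41*k + 42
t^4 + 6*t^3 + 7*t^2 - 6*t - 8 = (t - 1)*(t + 1)*(t + 2)*(t + 4)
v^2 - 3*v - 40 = (v - 8)*(v + 5)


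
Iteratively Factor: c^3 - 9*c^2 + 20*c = (c)*(c^2 - 9*c + 20) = c*(c - 4)*(c - 5)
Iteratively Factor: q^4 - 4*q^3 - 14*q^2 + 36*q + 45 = (q - 5)*(q^3 + q^2 - 9*q - 9) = (q - 5)*(q + 3)*(q^2 - 2*q - 3) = (q - 5)*(q + 1)*(q + 3)*(q - 3)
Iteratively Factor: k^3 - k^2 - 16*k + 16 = (k - 4)*(k^2 + 3*k - 4) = (k - 4)*(k + 4)*(k - 1)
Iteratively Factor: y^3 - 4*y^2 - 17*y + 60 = (y + 4)*(y^2 - 8*y + 15) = (y - 3)*(y + 4)*(y - 5)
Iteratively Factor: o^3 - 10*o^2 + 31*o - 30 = (o - 5)*(o^2 - 5*o + 6) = (o - 5)*(o - 2)*(o - 3)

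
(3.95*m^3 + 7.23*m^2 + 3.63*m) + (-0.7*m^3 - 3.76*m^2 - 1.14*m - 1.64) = 3.25*m^3 + 3.47*m^2 + 2.49*m - 1.64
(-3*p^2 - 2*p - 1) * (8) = -24*p^2 - 16*p - 8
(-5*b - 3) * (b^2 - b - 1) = -5*b^3 + 2*b^2 + 8*b + 3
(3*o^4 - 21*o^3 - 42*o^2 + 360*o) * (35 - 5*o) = -15*o^5 + 210*o^4 - 525*o^3 - 3270*o^2 + 12600*o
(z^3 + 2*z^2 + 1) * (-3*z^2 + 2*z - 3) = -3*z^5 - 4*z^4 + z^3 - 9*z^2 + 2*z - 3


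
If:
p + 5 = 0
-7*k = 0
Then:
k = 0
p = -5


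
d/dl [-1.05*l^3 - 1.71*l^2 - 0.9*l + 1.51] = -3.15*l^2 - 3.42*l - 0.9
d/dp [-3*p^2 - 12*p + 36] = -6*p - 12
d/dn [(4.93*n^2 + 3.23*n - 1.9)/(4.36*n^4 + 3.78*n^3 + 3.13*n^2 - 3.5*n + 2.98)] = (-42.9896*n^5 - 60.8838*n^4 + 8.7172*n^3 - 5.8189*n^2 + 41.2768*n + 2.9754)/(19.0096*n^8 + 32.9616*n^7 + 41.582*n^6 - 6.85720000000001*n^5 + 9.3225*n^4 + 0.6188*n^3 + 30.9048*n^2 - 20.86*n + 8.8804)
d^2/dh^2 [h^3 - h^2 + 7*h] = 6*h - 2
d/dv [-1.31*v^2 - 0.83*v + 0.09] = -2.62*v - 0.83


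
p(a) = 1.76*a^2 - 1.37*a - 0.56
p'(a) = 3.52*a - 1.37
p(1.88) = 3.08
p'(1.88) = 5.25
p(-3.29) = 23.00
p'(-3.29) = -12.95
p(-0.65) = 1.07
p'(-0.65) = -3.66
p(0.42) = -0.82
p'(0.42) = 0.11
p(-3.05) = 19.99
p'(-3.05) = -12.11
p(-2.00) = 9.22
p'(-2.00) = -8.41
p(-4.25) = 37.05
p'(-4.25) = -16.33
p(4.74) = 32.49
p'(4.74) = 15.31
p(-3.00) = 19.39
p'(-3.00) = -11.93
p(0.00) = -0.56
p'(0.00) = -1.37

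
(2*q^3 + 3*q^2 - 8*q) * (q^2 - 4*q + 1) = 2*q^5 - 5*q^4 - 18*q^3 + 35*q^2 - 8*q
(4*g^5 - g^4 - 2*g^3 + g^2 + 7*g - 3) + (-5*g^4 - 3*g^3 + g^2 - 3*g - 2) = 4*g^5 - 6*g^4 - 5*g^3 + 2*g^2 + 4*g - 5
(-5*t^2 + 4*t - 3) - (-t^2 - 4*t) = -4*t^2 + 8*t - 3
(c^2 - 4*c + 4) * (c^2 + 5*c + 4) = c^4 + c^3 - 12*c^2 + 4*c + 16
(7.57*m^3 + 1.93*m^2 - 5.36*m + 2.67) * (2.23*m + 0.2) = 16.8811*m^4 + 5.8179*m^3 - 11.5668*m^2 + 4.8821*m + 0.534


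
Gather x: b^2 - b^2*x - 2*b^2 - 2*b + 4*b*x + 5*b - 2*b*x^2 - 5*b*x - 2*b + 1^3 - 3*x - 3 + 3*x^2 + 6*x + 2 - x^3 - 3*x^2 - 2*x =-b^2 - 2*b*x^2 + b - x^3 + x*(-b^2 - b + 1)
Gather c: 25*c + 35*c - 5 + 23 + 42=60*c + 60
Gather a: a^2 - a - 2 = a^2 - a - 2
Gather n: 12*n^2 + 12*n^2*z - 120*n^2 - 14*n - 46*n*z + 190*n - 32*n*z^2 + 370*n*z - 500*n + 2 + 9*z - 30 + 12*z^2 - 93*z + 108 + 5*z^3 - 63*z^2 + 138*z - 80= n^2*(12*z - 108) + n*(-32*z^2 + 324*z - 324) + 5*z^3 - 51*z^2 + 54*z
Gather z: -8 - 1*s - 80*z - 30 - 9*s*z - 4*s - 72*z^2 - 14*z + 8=-5*s - 72*z^2 + z*(-9*s - 94) - 30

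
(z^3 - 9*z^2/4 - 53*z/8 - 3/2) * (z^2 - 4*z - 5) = z^5 - 25*z^4/4 - 21*z^3/8 + 145*z^2/4 + 313*z/8 + 15/2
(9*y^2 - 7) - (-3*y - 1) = 9*y^2 + 3*y - 6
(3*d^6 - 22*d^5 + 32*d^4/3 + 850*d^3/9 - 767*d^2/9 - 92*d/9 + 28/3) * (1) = 3*d^6 - 22*d^5 + 32*d^4/3 + 850*d^3/9 - 767*d^2/9 - 92*d/9 + 28/3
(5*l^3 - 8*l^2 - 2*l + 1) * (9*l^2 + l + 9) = 45*l^5 - 67*l^4 + 19*l^3 - 65*l^2 - 17*l + 9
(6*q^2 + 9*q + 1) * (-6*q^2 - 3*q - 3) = -36*q^4 - 72*q^3 - 51*q^2 - 30*q - 3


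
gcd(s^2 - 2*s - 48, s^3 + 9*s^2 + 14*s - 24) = s + 6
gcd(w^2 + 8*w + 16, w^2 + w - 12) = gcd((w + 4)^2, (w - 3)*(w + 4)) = w + 4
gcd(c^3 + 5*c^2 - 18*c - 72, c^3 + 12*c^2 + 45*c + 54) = c^2 + 9*c + 18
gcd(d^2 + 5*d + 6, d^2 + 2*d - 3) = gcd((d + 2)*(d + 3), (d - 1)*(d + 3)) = d + 3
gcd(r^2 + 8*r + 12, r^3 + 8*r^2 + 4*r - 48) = r + 6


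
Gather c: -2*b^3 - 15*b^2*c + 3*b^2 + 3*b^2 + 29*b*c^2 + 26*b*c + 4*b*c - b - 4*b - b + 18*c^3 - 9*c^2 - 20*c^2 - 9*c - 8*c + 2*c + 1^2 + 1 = -2*b^3 + 6*b^2 - 6*b + 18*c^3 + c^2*(29*b - 29) + c*(-15*b^2 + 30*b - 15) + 2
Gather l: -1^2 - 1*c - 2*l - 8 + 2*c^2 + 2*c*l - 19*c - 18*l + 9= 2*c^2 - 20*c + l*(2*c - 20)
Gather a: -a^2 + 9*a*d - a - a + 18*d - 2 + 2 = -a^2 + a*(9*d - 2) + 18*d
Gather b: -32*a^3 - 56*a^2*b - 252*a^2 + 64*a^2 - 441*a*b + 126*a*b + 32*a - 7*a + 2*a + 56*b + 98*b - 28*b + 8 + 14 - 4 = -32*a^3 - 188*a^2 + 27*a + b*(-56*a^2 - 315*a + 126) + 18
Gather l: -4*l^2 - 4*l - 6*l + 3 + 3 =-4*l^2 - 10*l + 6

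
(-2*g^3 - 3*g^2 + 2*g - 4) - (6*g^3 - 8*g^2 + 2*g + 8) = -8*g^3 + 5*g^2 - 12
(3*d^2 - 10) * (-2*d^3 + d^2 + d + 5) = -6*d^5 + 3*d^4 + 23*d^3 + 5*d^2 - 10*d - 50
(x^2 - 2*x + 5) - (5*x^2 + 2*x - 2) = -4*x^2 - 4*x + 7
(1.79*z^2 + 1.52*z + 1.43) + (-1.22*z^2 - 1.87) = 0.57*z^2 + 1.52*z - 0.44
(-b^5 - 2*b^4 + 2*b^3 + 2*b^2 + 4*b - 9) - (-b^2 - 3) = -b^5 - 2*b^4 + 2*b^3 + 3*b^2 + 4*b - 6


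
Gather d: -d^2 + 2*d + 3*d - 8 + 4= -d^2 + 5*d - 4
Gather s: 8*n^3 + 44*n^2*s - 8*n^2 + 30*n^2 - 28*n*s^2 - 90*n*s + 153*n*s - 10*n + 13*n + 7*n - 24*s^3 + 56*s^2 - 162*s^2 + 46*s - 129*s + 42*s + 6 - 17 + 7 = 8*n^3 + 22*n^2 + 10*n - 24*s^3 + s^2*(-28*n - 106) + s*(44*n^2 + 63*n - 41) - 4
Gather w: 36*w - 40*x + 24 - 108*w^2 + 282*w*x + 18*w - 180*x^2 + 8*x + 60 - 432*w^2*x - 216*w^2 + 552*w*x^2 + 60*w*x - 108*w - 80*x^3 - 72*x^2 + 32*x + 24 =w^2*(-432*x - 324) + w*(552*x^2 + 342*x - 54) - 80*x^3 - 252*x^2 + 108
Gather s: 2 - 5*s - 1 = 1 - 5*s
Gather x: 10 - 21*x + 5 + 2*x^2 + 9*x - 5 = 2*x^2 - 12*x + 10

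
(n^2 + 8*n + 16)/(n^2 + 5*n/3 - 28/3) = 3*(n + 4)/(3*n - 7)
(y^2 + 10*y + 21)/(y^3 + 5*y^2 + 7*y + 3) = (y + 7)/(y^2 + 2*y + 1)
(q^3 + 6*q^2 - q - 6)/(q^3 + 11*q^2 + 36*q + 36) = (q^2 - 1)/(q^2 + 5*q + 6)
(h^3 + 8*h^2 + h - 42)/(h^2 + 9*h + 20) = (h^3 + 8*h^2 + h - 42)/(h^2 + 9*h + 20)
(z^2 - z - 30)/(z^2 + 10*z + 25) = (z - 6)/(z + 5)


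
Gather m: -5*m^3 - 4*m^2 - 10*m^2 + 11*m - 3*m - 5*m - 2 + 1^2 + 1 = -5*m^3 - 14*m^2 + 3*m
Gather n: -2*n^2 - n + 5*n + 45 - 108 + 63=-2*n^2 + 4*n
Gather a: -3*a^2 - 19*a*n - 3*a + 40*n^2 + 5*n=-3*a^2 + a*(-19*n - 3) + 40*n^2 + 5*n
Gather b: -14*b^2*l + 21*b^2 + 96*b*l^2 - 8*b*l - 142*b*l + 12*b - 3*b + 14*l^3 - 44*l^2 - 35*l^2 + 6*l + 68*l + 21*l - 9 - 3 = b^2*(21 - 14*l) + b*(96*l^2 - 150*l + 9) + 14*l^3 - 79*l^2 + 95*l - 12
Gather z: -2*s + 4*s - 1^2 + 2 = 2*s + 1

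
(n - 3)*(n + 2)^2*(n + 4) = n^4 + 5*n^3 - 4*n^2 - 44*n - 48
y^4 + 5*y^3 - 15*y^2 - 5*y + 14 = (y - 2)*(y - 1)*(y + 1)*(y + 7)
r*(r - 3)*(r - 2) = r^3 - 5*r^2 + 6*r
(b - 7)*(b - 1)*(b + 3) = b^3 - 5*b^2 - 17*b + 21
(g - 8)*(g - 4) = g^2 - 12*g + 32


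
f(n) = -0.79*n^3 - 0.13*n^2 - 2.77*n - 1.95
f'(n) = -2.37*n^2 - 0.26*n - 2.77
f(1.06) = -5.97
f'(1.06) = -5.71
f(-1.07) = 1.83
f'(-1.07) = -5.21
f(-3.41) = 37.31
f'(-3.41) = -29.44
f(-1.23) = 2.73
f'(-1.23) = -6.04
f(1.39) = -8.17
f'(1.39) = -7.71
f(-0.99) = 1.43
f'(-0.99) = -4.84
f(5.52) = -154.08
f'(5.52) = -76.42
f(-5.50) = 140.79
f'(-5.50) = -73.03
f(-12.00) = 1377.69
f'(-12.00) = -340.93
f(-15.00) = 2676.60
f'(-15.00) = -532.12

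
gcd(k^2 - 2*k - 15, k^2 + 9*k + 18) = k + 3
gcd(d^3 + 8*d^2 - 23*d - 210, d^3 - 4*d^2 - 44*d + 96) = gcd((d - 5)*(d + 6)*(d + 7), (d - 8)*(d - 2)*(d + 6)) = d + 6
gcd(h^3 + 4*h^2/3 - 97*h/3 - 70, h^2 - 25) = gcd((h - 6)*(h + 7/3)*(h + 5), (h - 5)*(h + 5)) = h + 5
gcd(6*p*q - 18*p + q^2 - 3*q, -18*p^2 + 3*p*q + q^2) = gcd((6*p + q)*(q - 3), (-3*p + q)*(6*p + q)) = 6*p + q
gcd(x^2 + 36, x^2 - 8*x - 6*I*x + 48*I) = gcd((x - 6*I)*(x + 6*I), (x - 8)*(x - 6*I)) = x - 6*I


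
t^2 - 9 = (t - 3)*(t + 3)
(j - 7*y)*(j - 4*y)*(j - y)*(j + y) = j^4 - 11*j^3*y + 27*j^2*y^2 + 11*j*y^3 - 28*y^4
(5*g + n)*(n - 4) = 5*g*n - 20*g + n^2 - 4*n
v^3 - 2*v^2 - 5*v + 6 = (v - 3)*(v - 1)*(v + 2)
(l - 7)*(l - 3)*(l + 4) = l^3 - 6*l^2 - 19*l + 84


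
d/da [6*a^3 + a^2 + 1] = 2*a*(9*a + 1)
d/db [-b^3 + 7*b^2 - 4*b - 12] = -3*b^2 + 14*b - 4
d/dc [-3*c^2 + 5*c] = 5 - 6*c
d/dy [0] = 0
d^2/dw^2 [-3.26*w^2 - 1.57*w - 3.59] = -6.52000000000000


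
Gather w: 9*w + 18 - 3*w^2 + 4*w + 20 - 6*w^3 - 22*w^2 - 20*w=-6*w^3 - 25*w^2 - 7*w + 38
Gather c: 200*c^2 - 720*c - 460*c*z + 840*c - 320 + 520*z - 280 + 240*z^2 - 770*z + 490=200*c^2 + c*(120 - 460*z) + 240*z^2 - 250*z - 110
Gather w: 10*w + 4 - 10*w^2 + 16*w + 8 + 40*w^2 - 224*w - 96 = 30*w^2 - 198*w - 84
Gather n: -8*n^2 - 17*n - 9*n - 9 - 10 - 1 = -8*n^2 - 26*n - 20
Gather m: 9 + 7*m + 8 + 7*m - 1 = 14*m + 16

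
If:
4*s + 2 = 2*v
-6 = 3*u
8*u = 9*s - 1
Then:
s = -5/3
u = -2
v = -7/3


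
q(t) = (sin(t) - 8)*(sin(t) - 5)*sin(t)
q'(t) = (sin(t) - 8)*(sin(t) - 5)*cos(t) + (sin(t) - 8)*sin(t)*cos(t) + (sin(t) - 5)*sin(t)*cos(t)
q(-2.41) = -32.82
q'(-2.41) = -43.69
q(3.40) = -11.09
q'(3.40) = -45.28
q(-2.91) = -9.88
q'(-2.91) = -44.89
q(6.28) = -0.13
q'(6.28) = 40.08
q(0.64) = 19.46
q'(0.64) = 20.49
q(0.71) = 20.83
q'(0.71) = 18.45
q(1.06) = 25.67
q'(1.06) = 9.58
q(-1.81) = -52.05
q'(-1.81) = -16.13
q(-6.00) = 10.18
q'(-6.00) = 31.66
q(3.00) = 5.39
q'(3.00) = -36.03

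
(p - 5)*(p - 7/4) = p^2 - 27*p/4 + 35/4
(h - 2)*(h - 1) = h^2 - 3*h + 2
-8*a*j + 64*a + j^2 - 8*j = (-8*a + j)*(j - 8)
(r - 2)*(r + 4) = r^2 + 2*r - 8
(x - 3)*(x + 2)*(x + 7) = x^3 + 6*x^2 - 13*x - 42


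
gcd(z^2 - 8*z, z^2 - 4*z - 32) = z - 8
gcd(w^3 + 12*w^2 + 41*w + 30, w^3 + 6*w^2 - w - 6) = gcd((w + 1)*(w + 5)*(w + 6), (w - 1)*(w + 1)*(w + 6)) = w^2 + 7*w + 6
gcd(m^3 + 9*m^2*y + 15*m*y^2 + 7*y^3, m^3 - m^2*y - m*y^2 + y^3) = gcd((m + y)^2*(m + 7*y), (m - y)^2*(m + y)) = m + y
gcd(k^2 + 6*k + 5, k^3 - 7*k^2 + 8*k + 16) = k + 1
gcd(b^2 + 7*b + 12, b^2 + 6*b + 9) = b + 3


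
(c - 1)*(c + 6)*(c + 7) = c^3 + 12*c^2 + 29*c - 42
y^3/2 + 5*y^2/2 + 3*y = y*(y/2 + 1)*(y + 3)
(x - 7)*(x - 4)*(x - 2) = x^3 - 13*x^2 + 50*x - 56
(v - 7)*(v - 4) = v^2 - 11*v + 28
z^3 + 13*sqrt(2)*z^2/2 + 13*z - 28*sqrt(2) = (z - sqrt(2))*(z + 7*sqrt(2)/2)*(z + 4*sqrt(2))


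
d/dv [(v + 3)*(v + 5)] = 2*v + 8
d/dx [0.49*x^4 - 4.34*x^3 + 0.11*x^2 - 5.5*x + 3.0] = 1.96*x^3 - 13.02*x^2 + 0.22*x - 5.5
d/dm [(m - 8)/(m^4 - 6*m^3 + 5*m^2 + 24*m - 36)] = (-3*m^3 + 35*m^2 - 44*m - 52)/(m^7 - 9*m^6 + 19*m^5 + 45*m^4 - 200*m^3 + 72*m^2 + 432*m - 432)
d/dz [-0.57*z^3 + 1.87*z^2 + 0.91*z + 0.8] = -1.71*z^2 + 3.74*z + 0.91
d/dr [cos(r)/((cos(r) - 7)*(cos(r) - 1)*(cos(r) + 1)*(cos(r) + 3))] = (3*cos(r)^4 - 8*cos(r)^3 - 22*cos(r)^2 - 21)/((cos(r) - 7)^2*(cos(r) + 3)^2*sin(r)^3)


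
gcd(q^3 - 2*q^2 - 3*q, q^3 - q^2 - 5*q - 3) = q^2 - 2*q - 3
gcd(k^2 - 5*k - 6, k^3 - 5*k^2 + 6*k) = 1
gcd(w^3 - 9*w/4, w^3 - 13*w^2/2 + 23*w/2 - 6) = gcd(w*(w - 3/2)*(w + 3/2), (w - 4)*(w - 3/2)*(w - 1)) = w - 3/2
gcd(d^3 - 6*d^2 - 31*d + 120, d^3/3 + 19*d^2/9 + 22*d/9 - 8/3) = 1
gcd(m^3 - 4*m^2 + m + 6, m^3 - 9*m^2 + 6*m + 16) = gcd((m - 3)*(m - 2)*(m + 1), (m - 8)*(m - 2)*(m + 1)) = m^2 - m - 2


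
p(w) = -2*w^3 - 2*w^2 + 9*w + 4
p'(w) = -6*w^2 - 4*w + 9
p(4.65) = -198.48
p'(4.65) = -139.34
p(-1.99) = -6.07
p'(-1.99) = -6.80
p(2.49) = -16.87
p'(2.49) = -38.16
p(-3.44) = 30.79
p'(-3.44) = -48.24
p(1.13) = 8.73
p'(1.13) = -3.18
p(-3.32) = 25.26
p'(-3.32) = -43.85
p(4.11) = -131.65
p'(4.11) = -108.79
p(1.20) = 8.46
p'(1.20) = -4.44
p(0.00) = 4.00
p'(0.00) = 9.00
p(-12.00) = 3064.00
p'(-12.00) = -807.00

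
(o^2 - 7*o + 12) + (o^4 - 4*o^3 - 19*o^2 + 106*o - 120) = o^4 - 4*o^3 - 18*o^2 + 99*o - 108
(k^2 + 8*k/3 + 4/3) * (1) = k^2 + 8*k/3 + 4/3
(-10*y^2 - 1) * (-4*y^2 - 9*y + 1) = 40*y^4 + 90*y^3 - 6*y^2 + 9*y - 1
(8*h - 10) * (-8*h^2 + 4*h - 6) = -64*h^3 + 112*h^2 - 88*h + 60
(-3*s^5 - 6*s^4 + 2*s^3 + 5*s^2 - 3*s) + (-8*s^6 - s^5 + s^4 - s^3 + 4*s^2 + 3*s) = -8*s^6 - 4*s^5 - 5*s^4 + s^3 + 9*s^2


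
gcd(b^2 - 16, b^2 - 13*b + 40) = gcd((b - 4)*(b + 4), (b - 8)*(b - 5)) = 1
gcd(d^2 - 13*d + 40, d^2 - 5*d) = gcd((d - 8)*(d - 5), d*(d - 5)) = d - 5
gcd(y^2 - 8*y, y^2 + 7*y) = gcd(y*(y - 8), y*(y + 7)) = y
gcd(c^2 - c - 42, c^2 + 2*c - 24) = c + 6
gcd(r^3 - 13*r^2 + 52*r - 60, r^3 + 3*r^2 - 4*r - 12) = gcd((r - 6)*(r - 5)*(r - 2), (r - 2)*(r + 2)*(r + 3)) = r - 2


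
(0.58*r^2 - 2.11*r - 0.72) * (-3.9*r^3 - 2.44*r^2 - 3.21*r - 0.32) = -2.262*r^5 + 6.8138*r^4 + 6.0946*r^3 + 8.3443*r^2 + 2.9864*r + 0.2304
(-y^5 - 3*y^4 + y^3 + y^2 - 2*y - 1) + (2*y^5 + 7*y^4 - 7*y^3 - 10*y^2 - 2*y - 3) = y^5 + 4*y^4 - 6*y^3 - 9*y^2 - 4*y - 4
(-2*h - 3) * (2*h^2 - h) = -4*h^3 - 4*h^2 + 3*h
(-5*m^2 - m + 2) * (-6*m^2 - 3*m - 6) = 30*m^4 + 21*m^3 + 21*m^2 - 12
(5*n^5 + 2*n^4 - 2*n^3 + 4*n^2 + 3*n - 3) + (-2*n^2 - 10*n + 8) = 5*n^5 + 2*n^4 - 2*n^3 + 2*n^2 - 7*n + 5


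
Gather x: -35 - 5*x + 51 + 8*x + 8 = 3*x + 24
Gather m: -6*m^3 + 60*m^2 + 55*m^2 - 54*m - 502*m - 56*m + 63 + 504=-6*m^3 + 115*m^2 - 612*m + 567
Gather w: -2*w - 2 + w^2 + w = w^2 - w - 2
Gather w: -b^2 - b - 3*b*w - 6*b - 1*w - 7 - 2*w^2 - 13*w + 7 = -b^2 - 7*b - 2*w^2 + w*(-3*b - 14)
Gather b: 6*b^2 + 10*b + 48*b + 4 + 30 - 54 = 6*b^2 + 58*b - 20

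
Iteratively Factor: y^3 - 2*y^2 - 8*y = (y + 2)*(y^2 - 4*y) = (y - 4)*(y + 2)*(y)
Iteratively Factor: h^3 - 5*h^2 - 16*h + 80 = (h - 5)*(h^2 - 16) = (h - 5)*(h + 4)*(h - 4)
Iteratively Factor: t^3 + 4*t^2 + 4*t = (t)*(t^2 + 4*t + 4) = t*(t + 2)*(t + 2)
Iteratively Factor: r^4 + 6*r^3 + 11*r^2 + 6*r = (r)*(r^3 + 6*r^2 + 11*r + 6) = r*(r + 2)*(r^2 + 4*r + 3) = r*(r + 1)*(r + 2)*(r + 3)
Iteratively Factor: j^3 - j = (j)*(j^2 - 1) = j*(j - 1)*(j + 1)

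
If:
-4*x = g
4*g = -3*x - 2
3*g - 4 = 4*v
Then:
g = -8/13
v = -19/13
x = 2/13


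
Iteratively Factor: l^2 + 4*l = (l)*(l + 4)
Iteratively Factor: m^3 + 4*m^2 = (m + 4)*(m^2) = m*(m + 4)*(m)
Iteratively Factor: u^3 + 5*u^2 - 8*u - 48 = (u - 3)*(u^2 + 8*u + 16) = (u - 3)*(u + 4)*(u + 4)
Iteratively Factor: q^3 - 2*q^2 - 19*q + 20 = (q - 5)*(q^2 + 3*q - 4) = (q - 5)*(q + 4)*(q - 1)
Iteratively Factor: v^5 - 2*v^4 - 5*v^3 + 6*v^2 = (v + 2)*(v^4 - 4*v^3 + 3*v^2) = v*(v + 2)*(v^3 - 4*v^2 + 3*v) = v*(v - 1)*(v + 2)*(v^2 - 3*v) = v^2*(v - 1)*(v + 2)*(v - 3)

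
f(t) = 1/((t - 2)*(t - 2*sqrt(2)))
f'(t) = -1/((t - 2)*(t - 2*sqrt(2))^2) - 1/((t - 2)^2*(t - 2*sqrt(2)))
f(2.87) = 27.65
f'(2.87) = -696.84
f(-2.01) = 0.05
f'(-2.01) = 0.02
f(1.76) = 3.90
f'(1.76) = 19.90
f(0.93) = 0.49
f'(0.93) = 0.72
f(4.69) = 0.20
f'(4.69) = -0.18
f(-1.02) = 0.09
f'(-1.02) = 0.05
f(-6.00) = 0.01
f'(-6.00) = 0.00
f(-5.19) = 0.02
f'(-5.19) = 0.00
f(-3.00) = 0.03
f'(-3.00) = 0.01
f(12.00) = 0.01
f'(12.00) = 0.00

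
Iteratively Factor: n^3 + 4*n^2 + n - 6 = (n + 2)*(n^2 + 2*n - 3) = (n + 2)*(n + 3)*(n - 1)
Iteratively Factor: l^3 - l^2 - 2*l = (l)*(l^2 - l - 2) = l*(l + 1)*(l - 2)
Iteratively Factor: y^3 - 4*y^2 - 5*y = (y + 1)*(y^2 - 5*y) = y*(y + 1)*(y - 5)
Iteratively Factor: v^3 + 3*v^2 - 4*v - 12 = (v + 2)*(v^2 + v - 6) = (v + 2)*(v + 3)*(v - 2)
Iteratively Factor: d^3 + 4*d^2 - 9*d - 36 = (d + 3)*(d^2 + d - 12) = (d + 3)*(d + 4)*(d - 3)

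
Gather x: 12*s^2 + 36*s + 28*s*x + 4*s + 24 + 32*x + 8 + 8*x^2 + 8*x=12*s^2 + 40*s + 8*x^2 + x*(28*s + 40) + 32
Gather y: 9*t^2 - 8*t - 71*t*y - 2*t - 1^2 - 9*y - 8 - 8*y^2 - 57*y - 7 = 9*t^2 - 10*t - 8*y^2 + y*(-71*t - 66) - 16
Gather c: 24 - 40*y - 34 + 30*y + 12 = 2 - 10*y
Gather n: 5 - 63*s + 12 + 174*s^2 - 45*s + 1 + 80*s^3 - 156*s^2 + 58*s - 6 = 80*s^3 + 18*s^2 - 50*s + 12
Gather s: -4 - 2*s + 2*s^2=2*s^2 - 2*s - 4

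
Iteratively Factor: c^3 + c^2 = (c + 1)*(c^2) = c*(c + 1)*(c)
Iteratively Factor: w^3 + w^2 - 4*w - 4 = (w + 1)*(w^2 - 4) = (w - 2)*(w + 1)*(w + 2)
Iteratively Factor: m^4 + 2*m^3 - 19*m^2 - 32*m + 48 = (m - 1)*(m^3 + 3*m^2 - 16*m - 48) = (m - 1)*(m + 3)*(m^2 - 16) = (m - 4)*(m - 1)*(m + 3)*(m + 4)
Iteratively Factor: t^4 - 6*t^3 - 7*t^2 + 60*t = (t)*(t^3 - 6*t^2 - 7*t + 60) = t*(t - 4)*(t^2 - 2*t - 15) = t*(t - 5)*(t - 4)*(t + 3)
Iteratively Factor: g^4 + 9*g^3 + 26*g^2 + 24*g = (g + 2)*(g^3 + 7*g^2 + 12*g) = (g + 2)*(g + 3)*(g^2 + 4*g) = (g + 2)*(g + 3)*(g + 4)*(g)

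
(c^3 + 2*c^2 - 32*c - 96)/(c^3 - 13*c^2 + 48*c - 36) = (c^2 + 8*c + 16)/(c^2 - 7*c + 6)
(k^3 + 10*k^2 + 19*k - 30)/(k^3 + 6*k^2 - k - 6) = (k + 5)/(k + 1)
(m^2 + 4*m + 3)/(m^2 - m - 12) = (m + 1)/(m - 4)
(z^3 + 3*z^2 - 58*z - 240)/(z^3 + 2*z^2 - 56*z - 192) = (z + 5)/(z + 4)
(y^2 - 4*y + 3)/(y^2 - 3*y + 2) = (y - 3)/(y - 2)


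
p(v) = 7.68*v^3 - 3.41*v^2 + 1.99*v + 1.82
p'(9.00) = 1806.85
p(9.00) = 5342.24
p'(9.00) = 1806.85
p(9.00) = 5342.24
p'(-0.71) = 18.45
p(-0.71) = -4.06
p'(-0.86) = 24.90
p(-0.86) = -7.30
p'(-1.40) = 56.70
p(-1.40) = -28.72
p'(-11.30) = 3021.03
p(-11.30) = -11537.54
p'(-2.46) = 158.20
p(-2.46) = -138.04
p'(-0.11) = 3.02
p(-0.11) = 1.55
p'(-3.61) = 326.87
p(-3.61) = -411.12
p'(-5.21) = 662.92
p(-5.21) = -1187.22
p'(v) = 23.04*v^2 - 6.82*v + 1.99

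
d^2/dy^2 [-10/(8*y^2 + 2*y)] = 10*(4*y*(4*y + 1) - (8*y + 1)^2)/(y^3*(4*y + 1)^3)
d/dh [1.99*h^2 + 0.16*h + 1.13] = 3.98*h + 0.16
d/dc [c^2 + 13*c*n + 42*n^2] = 2*c + 13*n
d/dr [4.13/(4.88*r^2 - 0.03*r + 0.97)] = (0.1239 - 40.3088*r)/(4.88*r^2 - 0.03*r + 0.97)^2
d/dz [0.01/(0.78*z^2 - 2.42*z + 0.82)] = (0.0242 - 0.0156*z)/(0.78*z^2 - 2.42*z + 0.82)^2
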